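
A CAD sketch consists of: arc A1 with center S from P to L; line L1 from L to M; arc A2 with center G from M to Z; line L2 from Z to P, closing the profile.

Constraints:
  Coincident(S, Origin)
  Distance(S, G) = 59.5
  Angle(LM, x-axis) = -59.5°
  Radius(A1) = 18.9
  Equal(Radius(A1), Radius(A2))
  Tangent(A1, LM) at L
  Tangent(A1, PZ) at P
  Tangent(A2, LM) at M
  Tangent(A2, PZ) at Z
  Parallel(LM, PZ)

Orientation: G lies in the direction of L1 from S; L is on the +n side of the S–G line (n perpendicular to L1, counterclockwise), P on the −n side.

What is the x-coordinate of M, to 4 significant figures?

46.48

Tangency of A1 to both parallel lines with radius 18.9 puts L and P at S ± 18.9·n: L = (16.28, 9.592), P = (-16.28, -9.592). Equal radii place M and Z the same way about G: M = G + 18.9·n = (46.48, -41.67), Z = G − 18.9·n = (13.91, -60.86). So M.x = 46.48.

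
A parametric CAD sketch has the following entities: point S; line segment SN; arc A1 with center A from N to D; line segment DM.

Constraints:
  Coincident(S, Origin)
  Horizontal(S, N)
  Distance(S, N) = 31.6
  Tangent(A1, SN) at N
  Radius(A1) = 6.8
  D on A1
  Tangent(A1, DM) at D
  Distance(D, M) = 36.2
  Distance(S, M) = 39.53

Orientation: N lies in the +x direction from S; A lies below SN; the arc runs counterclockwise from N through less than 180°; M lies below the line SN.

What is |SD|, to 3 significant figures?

25.7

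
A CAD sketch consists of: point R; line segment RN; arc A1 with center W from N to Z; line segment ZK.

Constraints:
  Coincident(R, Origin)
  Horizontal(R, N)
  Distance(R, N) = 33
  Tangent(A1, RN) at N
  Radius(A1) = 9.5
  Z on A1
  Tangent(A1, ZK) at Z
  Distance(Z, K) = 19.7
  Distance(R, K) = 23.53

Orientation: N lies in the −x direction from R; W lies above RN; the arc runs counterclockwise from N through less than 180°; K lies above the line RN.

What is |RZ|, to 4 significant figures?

25.74

Checks: |WZ| = 9.500 ✓; ∠(WZ, ZK) = 90.00° ✓; |ZK| = 19.70 ✓; |RK| = 23.53 ✓.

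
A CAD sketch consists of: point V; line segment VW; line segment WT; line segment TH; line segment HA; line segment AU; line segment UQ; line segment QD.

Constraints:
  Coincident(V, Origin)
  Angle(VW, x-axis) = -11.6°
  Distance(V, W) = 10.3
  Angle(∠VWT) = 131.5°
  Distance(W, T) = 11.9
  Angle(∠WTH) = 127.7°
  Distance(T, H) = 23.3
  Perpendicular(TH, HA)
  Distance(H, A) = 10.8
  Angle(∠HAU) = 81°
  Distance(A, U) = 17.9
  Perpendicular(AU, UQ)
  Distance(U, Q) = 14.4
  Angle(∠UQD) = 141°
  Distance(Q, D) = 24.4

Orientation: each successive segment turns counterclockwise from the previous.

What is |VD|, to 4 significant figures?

52.48

The perpendicularity gives UQ at right angles to AU, so UQ runs at 8.200°; with |UQ| = 14.4, Q = (25.94, 12.86). ∠UQD = 141.0° gives QD at 47.20° from the x-axis; with |QD| = 24.4, D = (42.52, 30.76). Then |VD| = |D − V| = 52.48.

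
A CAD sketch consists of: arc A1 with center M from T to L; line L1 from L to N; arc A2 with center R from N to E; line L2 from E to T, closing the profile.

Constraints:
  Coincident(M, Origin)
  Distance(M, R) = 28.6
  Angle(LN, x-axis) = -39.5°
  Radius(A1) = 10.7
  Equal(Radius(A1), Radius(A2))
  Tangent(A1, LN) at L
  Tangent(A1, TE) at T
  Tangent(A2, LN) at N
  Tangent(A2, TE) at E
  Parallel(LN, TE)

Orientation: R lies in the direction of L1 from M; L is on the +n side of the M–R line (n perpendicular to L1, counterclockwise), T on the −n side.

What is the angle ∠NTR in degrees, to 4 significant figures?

16.29°

The slot axis is L1's direction at -39.5°, so u = (cos -39.5°, sin -39.5°) = (0.7716, -0.6361) and n = (−sin -39.5°, cos -39.5°) = (0.6361, 0.7716). M is at the origin and R lies 28.6 along u from M, so R = 28.6·u = (22.07, -18.19). Tangency of A1 to both parallel lines with radius 10.7 puts L and T at M ± 10.7·n: L = (6.806, 8.256), T = (-6.806, -8.256). Equal radii place N and E the same way about R: N = R + 10.7·n = (28.87, -9.935), E = R − 10.7·n = (15.26, -26.45). Then cos ∠NTR = TN·TR / (|TN||TR|), giving 16.29°.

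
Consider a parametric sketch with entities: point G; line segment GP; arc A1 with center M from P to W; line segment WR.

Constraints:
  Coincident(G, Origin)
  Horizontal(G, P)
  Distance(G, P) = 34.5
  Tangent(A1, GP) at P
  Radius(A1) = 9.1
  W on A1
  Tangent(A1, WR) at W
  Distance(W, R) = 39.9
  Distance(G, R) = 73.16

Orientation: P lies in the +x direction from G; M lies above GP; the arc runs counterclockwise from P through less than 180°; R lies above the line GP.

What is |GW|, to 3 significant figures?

42.8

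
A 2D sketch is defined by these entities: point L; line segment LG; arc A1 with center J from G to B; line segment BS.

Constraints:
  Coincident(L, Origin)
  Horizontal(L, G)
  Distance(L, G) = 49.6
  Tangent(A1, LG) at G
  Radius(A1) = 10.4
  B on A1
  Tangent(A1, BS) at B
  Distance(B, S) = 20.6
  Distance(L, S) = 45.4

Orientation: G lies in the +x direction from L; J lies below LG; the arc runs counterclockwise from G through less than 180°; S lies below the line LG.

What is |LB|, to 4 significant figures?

40.28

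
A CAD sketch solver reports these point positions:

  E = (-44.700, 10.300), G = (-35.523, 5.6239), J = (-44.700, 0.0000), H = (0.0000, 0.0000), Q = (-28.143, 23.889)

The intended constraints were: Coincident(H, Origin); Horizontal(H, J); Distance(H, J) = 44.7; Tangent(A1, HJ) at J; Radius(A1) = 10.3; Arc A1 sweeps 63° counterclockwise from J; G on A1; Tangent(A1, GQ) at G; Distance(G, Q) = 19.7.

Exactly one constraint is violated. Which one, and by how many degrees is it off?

Tangent(A1, GQ) at G — off by 5.00°.

H = (0.00, 0.00) ✓; H.y = 0.00, J.y = 0.00 ✓; |HJ| = 44.70 ✓; ∠(EJ, JH) = 90.00° ✓; |EJ| = 10.30 ✓; bearing(E→G) − bearing(E→J) = 63.00° ✓; |EG| = 10.30 ✓; ∠(EG, GQ) = 85.00° ✗; |GQ| = 19.70 ✓.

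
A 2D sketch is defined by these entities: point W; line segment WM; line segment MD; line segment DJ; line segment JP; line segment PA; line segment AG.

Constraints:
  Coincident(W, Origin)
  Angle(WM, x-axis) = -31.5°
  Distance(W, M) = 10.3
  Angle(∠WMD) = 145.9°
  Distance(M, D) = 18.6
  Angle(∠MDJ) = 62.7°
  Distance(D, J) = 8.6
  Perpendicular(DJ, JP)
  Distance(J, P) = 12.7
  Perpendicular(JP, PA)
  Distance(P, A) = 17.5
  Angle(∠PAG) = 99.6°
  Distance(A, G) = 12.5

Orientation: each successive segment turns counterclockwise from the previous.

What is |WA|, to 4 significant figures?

27.89

W is at the origin; WM runs at -31.5° with length 10.3, so M = (8.782, -5.382). ∠WMD = 145.9° gives MD at 2.600° from the x-axis; with |MD| = 18.6, D = (27.36, -4.538). ∠MDJ = 62.7° gives DJ at 119.9° from the x-axis; with |DJ| = 8.6, J = (23.08, 2.917). DJ ⟂ JP, so JP runs at -150.1°; with |JP| = 12.7, P = (12.07, -3.413). JP ⟂ PA, so PA runs at -60.10°; with |PA| = 17.5, A = (20.79, -18.58). Then |WA| = |A − W| = 27.89.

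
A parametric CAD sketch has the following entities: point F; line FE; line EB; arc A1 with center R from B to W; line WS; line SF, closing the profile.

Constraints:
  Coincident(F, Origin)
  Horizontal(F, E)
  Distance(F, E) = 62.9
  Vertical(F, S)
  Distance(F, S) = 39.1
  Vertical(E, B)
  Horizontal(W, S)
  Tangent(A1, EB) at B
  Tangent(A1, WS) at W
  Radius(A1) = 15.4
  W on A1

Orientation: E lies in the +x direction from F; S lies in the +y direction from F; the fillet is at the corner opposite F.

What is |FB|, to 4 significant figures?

67.22

F is at the origin; FE is horizontal with |FE| = 62.9 and E on the +x side, so E = (62.90, 0.000). F and S share the same x with |FS| = 39.1 and S on the +y side, so S = (0.000, 39.10). The virtual corner opposite F is at (62.90, 39.10). Since A1 is tangent to EB there, RB ⟂ EB and since A1 is tangent to WS there, RW ⟂ WS, with radius 15.4, so the center R sits 15.4 in from both sides at R = (47.50, 23.70). That places the tangent points at B = (62.90, 23.70) on EB and W = (47.50, 39.10) on WS. Then |FB| = |B − F| = 67.22.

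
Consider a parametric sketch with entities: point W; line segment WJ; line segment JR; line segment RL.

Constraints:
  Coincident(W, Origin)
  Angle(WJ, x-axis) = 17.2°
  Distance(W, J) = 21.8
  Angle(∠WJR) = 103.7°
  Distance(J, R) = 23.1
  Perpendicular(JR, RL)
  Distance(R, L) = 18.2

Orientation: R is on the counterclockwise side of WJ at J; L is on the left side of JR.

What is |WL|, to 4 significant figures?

28.42

∠WJR = 103.7°, so JR runs at 17.2° + (180° − 103.7°) = 93.50° from the x-axis; with |JR| = 23.1, R = J + 23.1·(cos 93.50°, sin 93.50°) = (19.41, 29.50). The perpendicularity gives RL at right angles to JR; with |RL| = 18.2 on the left of JR, L = R + 18.2·(-0.9981, -0.06105) = (1.249, 28.39). Then |WL| = |L − W| = 28.42.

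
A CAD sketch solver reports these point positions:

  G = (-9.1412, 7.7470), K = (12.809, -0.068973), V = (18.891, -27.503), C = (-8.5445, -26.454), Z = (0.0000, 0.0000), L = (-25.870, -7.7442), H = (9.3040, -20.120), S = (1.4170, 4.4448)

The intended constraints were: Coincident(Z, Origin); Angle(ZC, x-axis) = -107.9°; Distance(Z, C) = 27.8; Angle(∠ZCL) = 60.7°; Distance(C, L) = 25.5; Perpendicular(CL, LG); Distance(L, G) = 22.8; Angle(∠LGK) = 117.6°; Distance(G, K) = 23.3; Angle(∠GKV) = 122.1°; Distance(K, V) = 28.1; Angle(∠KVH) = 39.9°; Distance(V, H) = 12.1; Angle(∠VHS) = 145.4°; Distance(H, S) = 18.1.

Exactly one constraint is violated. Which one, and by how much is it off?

Distance(H, S) = 18.1 — off by 7.70.

Z = (0.00, 0.00) ✓; ZC at -107.9° ✓; |ZC| = 27.80 ✓; ∠ZCL = 60.70° ✓; |CL| = 25.50 ✓; ∠(CL, LG) = 90.00° ✓; |LG| = 22.80 ✓; ∠LGK = 117.6° ✓; |GK| = 23.30 ✓; ∠GKV = 122.1° ✓; |KV| = 28.10 ✓; ∠KVH = 39.90° ✓; |VH| = 12.10 ✓; ∠VHS = 145.4° ✓; |HS| = 25.80 ✗.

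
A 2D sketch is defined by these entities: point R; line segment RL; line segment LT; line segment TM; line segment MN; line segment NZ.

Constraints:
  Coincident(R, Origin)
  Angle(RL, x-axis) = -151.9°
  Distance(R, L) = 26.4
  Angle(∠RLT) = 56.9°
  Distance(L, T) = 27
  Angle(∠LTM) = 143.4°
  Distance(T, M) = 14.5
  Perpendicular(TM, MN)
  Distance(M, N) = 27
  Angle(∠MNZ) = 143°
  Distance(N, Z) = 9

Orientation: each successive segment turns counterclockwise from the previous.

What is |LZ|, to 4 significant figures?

35.68

TM is perpendicular to MN, so MN runs at 97.80°; with |MN| = 27.0, N = (11.07, 3.276). ∠MNZ = 143.0° gives NZ at 134.8° from the x-axis; with |NZ| = 9.0, Z = (4.732, 9.662). Then |LZ| = |Z − L| = 35.68.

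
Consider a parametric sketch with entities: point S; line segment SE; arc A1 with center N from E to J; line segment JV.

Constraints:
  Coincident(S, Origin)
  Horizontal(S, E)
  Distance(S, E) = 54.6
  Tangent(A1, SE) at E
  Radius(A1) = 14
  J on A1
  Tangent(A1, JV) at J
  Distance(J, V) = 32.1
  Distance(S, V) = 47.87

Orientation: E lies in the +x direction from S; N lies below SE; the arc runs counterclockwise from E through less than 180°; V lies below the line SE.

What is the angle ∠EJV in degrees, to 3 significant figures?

147°

Checks: |NJ| = 14.00 ✓; ∠(NJ, JV) = 90.00° ✓; |JV| = 32.10 ✓; |SV| = 47.87 ✓.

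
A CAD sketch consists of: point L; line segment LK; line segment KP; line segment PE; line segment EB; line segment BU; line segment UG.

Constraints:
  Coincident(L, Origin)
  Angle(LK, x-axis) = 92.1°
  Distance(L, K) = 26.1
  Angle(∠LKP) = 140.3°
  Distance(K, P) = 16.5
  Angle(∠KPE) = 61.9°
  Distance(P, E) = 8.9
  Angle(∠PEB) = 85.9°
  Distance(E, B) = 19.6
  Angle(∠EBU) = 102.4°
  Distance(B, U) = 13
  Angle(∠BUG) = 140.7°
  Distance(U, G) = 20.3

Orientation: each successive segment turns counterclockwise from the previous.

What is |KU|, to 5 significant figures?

14.825

L is at the origin; LK runs at 92.1° with length 26.1, so K = (-0.95640, 26.082). ∠LKP = 140.3° gives KP at 131.80° from the x-axis; with |KP| = 16.5, P = (-11.954, 38.383). ∠KPE = 61.9° gives PE at -110.10° from the x-axis; with |PE| = 8.9, E = (-15.013, 30.025). ∠PEB = 85.9° gives EB at -16.000° from the x-axis; with |EB| = 19.6, B = (3.8280, 24.622). ∠EBU = 102.4° gives BU at 61.600° from the x-axis; with |BU| = 13.0, U = (10.011, 36.058). Then |KU| = |U − K| = 14.825.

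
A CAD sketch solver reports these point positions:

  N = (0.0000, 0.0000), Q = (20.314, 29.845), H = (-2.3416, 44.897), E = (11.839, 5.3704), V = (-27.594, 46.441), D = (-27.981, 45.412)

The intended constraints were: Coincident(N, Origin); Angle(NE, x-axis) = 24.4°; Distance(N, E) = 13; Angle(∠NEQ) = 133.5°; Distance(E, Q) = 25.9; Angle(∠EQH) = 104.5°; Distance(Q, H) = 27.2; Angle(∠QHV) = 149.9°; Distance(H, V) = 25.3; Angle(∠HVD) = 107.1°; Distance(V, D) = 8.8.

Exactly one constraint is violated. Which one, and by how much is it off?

Distance(V, D) = 8.8 — off by 7.70.

N = (0.00, 0.00) ✓; NE at 24.40° ✓; |NE| = 13.00 ✓; ∠NEQ = 133.5° ✓; |EQ| = 25.90 ✓; ∠EQH = 104.5° ✓; |QH| = 27.20 ✓; ∠QHV = 149.9° ✓; |HV| = 25.30 ✓; ∠HVD = 107.1° ✓; |VD| = 1.099 ✗.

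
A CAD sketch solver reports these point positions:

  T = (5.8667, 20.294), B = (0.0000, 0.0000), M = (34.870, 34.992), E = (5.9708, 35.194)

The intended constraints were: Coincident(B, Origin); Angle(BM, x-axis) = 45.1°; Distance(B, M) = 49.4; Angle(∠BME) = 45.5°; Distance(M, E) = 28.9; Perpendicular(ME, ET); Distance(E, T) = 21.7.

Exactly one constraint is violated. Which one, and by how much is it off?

Distance(E, T) = 21.7 — off by 6.80.

B = (0.00, 0.00) ✓; BM at 45.10° ✓; |BM| = 49.40 ✓; ∠BME = 45.50° ✓; |ME| = 28.90 ✓; ∠(ME, ET) = 90.00° ✓; |ET| = 14.90 ✗.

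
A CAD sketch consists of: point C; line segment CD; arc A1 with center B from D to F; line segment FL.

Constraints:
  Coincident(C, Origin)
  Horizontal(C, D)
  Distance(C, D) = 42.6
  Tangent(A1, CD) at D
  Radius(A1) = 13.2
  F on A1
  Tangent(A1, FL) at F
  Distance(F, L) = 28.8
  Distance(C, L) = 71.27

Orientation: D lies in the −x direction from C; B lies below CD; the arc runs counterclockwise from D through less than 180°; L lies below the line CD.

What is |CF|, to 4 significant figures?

56.98

Checks: |BF| = 13.20 ✓; ∠(BF, FL) = 90.00° ✓; |FL| = 28.80 ✓; |CL| = 71.27 ✓.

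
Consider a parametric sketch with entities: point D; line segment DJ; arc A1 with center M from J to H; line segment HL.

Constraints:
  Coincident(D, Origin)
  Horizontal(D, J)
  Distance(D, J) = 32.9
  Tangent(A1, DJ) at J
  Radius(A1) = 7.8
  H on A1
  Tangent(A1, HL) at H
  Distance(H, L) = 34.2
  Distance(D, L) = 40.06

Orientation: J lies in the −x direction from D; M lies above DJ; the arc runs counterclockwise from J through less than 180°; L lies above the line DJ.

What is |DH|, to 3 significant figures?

26.1

Checks: D.y = 0.00, J.y = 0.00 ✓; |MH| = 7.800 ✓; ∠(MH, HL) = 90.00° ✓; |HL| = 34.20 ✓; |DL| = 40.06 ✓.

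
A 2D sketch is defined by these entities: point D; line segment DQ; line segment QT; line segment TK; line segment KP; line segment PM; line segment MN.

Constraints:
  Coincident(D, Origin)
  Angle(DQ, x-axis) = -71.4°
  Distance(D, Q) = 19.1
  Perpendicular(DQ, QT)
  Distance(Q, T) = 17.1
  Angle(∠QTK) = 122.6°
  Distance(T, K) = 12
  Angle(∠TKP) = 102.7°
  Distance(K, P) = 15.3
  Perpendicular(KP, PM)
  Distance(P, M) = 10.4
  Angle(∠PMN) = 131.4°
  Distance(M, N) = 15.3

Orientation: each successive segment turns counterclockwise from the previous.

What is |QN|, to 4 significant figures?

6.493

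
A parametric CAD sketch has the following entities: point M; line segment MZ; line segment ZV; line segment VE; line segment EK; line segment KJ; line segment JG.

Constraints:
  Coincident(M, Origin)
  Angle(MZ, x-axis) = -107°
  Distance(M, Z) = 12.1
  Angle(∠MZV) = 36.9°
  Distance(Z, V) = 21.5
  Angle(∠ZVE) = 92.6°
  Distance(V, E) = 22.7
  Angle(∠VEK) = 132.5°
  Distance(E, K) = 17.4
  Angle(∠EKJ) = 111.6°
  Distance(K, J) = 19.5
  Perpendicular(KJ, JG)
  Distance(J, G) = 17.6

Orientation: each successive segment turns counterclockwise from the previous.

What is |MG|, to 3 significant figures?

11.1

M is at the origin; MZ runs at -107.0° with length 12.1, so Z = (-3.54, -11.6). ∠MZV = 36.9° gives ZV at 36.1° from the x-axis; with |ZV| = 21.5, V = (13.8, 1.10). ∠ZVE = 92.6° gives VE at 124° from the x-axis; with |VE| = 22.7, E = (1.31, 20.0). ∠VEK = 132.5° gives EK at 171° from the x-axis; with |EK| = 17.4, K = (-15.9, 22.7). ∠EKJ = 111.6° gives KJ at -121° from the x-axis; with |KJ| = 19.5, J = (-25.8, 5.96). KJ ⟂ JG, so JG runs at -30.6°; with |JG| = 17.6, G = (-10.7, -3.00). Then |MG| = |G − M| = 11.1.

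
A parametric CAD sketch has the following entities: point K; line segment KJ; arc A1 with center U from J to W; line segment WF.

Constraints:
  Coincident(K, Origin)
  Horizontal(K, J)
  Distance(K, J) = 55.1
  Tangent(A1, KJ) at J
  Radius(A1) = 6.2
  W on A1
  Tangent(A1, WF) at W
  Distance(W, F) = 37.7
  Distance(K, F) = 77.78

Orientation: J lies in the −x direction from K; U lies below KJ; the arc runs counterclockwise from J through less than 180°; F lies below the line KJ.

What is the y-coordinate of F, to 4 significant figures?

-43.18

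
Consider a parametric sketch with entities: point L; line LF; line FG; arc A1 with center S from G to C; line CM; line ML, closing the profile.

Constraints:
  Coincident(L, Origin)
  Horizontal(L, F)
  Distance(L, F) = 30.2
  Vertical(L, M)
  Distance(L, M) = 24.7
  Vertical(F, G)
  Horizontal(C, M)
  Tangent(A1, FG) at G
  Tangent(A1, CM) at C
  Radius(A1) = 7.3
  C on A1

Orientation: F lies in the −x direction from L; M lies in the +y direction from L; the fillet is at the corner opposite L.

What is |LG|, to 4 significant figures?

34.85

L is at the origin; L and F share the same y with |LF| = 30.2 and F on the −x side, so F = (-30.20, 0.000). LM is vertical with |LM| = 24.7 and M on the +y side, so M = (0.000, 24.70). The virtual corner opposite L is at (-30.20, 24.70). Tangency of A1 to FG means the radius SG is perpendicular to FG and since A1 is tangent to CM there, SC ⟂ CM, with radius 7.3, so the center S sits 7.3 in from both sides at S = (-22.90, 17.40). That places the tangent points at G = (-30.20, 17.40) on FG and C = (-22.90, 24.70) on CM. Then |LG| = |G − L| = 34.85.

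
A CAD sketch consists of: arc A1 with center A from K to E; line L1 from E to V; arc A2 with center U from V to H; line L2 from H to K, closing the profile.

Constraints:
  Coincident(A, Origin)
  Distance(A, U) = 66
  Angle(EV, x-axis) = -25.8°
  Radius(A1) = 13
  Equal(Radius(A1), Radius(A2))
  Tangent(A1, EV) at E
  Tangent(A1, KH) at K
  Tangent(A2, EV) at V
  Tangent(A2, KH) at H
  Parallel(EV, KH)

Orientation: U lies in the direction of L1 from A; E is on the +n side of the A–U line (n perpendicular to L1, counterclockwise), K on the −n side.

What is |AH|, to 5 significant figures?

67.268

The slot axis is L1's direction at -25.8°, so u = (cos -25.8°, sin -25.8°) = (0.90032, -0.43523) and n = (−sin -25.8°, cos -25.8°) = (0.43523, 0.90032). A is at the origin and U lies 66.0 along u from A, so U = 66.0·u = (59.421, -28.725). Tangency of A1 to both parallel lines with radius 13.0 puts E and K at A ± 13.0·n: E = (5.6580, 11.704), K = (-5.6580, -11.704). Equal radii place V and H the same way about U: V = U + 13.0·n = (65.079, -17.021), H = U − 13.0·n = (53.763, -40.429). Then |AH| = |H − A| = 67.268.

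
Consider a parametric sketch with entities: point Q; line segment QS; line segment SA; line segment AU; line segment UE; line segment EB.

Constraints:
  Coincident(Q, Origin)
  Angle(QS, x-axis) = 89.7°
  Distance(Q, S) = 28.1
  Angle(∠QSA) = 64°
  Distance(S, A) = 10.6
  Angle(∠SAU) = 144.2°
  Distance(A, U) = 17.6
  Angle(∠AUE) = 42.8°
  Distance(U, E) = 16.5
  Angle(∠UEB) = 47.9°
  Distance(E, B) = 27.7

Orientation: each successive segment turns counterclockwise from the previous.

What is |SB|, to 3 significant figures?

26.5

Q is at the origin; QS runs at 89.7° with length 28.1, so S = (0.147, 28.1). ∠QSA = 64.0° gives SA at -154° from the x-axis; with |SA| = 10.6, A = (-9.40, 23.5). ∠SAU = 144.2° gives AU at -118° from the x-axis; with |AU| = 17.6, U = (-17.8, 8.04). ∠AUE = 42.8° gives UE at 18.7° from the x-axis; with |UE| = 16.5, E = (-2.17, 13.3). ∠UEB = 47.9° gives EB at 151° from the x-axis; with |EB| = 27.7, B = (-26.4, 26.8). Then |SB| = |B − S| = 26.5.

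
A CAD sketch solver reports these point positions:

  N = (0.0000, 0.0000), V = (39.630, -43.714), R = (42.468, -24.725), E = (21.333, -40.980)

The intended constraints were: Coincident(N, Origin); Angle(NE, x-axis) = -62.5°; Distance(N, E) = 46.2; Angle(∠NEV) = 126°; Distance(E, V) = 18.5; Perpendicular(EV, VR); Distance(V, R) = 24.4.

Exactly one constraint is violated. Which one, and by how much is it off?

Distance(V, R) = 24.4 — off by 5.20.

N = (0.00, 0.00) ✓; NE at -62.50° ✓; |NE| = 46.20 ✓; ∠NEV = 126.0° ✓; |EV| = 18.50 ✓; ∠(EV, VR) = 90.00° ✓; |VR| = 19.20 ✗.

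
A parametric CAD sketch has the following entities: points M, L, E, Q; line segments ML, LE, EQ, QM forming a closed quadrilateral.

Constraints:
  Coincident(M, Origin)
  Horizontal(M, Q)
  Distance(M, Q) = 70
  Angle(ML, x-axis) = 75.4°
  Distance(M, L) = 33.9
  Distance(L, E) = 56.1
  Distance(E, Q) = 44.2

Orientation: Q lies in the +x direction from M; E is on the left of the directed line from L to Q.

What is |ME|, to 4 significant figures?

77.16

Checks: |LE| = 56.10 ✓; |EQ| = 44.20 ✓.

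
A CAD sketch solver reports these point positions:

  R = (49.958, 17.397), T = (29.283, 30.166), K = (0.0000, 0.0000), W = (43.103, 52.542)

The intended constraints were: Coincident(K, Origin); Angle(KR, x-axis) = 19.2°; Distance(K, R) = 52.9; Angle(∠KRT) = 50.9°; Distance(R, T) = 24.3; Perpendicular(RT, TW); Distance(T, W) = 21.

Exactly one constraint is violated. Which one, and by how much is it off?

Distance(T, W) = 21 — off by 5.30.

K = (0.00, 0.00) ✓; KR at 19.20° ✓; |KR| = 52.90 ✓; ∠KRT = 50.90° ✓; |RT| = 24.30 ✓; ∠(RT, TW) = 90.00° ✓; |TW| = 26.30 ✗.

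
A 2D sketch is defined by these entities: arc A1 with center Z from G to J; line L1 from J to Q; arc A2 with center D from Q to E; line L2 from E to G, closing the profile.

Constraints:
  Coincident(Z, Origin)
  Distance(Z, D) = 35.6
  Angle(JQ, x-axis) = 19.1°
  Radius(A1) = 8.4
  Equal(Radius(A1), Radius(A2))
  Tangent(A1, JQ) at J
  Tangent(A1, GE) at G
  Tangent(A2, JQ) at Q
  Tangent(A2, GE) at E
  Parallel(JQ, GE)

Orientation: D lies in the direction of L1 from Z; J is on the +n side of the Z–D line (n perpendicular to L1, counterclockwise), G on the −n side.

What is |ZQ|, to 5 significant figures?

36.578

The slot axis is L1's direction at 19.1°, so u = (cos 19.1°, sin 19.1°) = (0.94495, 0.32722) and n = (−sin 19.1°, cos 19.1°) = (-0.32722, 0.94495). Z is at the origin and D lies 35.6 along u from Z, so D = 35.6·u = (33.640, 11.649). Tangency of A1 to both parallel lines with radius 8.4 puts J and G at Z ± 8.4·n: J = (-2.7486, 7.9376), G = (2.7486, -7.9376). Equal radii place Q and E the same way about D: Q = D + 8.4·n = (30.892, 19.587), E = D − 8.4·n = (36.389, 3.7114). Then |ZQ| = |Q − Z| = 36.578.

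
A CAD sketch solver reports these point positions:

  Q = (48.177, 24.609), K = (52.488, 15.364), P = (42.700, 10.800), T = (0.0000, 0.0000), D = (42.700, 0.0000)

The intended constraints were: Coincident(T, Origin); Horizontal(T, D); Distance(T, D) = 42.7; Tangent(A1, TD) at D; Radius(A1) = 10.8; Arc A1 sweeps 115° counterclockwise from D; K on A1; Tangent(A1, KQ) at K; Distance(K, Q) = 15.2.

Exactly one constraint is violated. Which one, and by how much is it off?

Distance(K, Q) = 15.2 — off by 5.00.

T = (0.00, 0.00) ✓; T.y = 0.00, D.y = 0.00 ✓; |TD| = 42.70 ✓; ∠(PD, DT) = 90.00° ✓; |PD| = 10.80 ✓; bearing(P→K) − bearing(P→D) = 115.0° ✓; |PK| = 10.80 ✓; ∠(PK, KQ) = 90.00° ✓; |KQ| = 10.20 ✗.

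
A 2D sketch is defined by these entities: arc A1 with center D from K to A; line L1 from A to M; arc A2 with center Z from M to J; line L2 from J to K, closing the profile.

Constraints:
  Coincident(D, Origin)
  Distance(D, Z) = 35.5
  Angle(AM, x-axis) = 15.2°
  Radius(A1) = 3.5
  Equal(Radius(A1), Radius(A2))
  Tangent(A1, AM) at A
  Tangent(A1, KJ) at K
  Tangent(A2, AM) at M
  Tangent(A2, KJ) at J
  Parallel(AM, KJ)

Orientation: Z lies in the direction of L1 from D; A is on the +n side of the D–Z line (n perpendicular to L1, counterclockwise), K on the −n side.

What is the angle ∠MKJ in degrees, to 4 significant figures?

11.15°

The slot axis is L1's direction at 15.2°, so u = (cos 15.2°, sin 15.2°) = (0.9650, 0.2622) and n = (−sin 15.2°, cos 15.2°) = (-0.2622, 0.9650). D is at the origin and Z lies 35.5 along u from D, so Z = 35.5·u = (34.26, 9.308). Tangency of A1 to both parallel lines with radius 3.5 puts A and K at D ± 3.5·n: A = (-0.9177, 3.378), K = (0.9177, -3.378). Equal radii place M and J the same way about Z: M = Z + 3.5·n = (33.34, 12.69), J = Z − 3.5·n = (35.18, 5.930). Then cos ∠MKJ = KM·KJ / (|KM||KJ|), giving 11.15°.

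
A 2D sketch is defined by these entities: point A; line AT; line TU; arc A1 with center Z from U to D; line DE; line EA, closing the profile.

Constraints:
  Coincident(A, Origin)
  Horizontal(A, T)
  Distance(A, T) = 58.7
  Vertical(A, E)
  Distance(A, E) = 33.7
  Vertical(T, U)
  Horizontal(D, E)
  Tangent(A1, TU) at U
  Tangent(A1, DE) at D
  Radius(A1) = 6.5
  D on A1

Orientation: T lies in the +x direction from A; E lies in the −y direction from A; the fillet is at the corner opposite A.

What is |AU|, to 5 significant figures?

64.696

The virtual corner opposite A is at (58.700, -33.700). Since A1 is tangent to TU there, ZU ⟂ TU and tangency of A1 to DE means the radius ZD is perpendicular to DE, with radius 6.5, so the center Z sits 6.5 in from both sides at Z = (52.200, -27.200). That places the tangent points at U = (58.700, -27.200) on TU and D = (52.200, -33.700) on DE. Then |AU| = |U − A| = 64.696.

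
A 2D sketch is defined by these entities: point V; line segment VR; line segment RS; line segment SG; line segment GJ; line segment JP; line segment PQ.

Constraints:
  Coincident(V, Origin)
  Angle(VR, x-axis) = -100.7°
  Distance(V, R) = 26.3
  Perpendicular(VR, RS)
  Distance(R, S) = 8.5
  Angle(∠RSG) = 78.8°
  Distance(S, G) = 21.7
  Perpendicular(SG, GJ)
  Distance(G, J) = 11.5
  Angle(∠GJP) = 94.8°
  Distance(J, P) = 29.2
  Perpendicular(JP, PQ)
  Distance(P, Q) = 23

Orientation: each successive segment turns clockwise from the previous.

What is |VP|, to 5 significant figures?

36.457

V is at the origin; VR runs at -100.7° with length 26.3, so R = (-4.8830, -25.843). The perpendicularity gives RS at right angles to VR, so RS runs at 169.30°; with |RS| = 8.5, S = (-13.235, -24.265). ∠RSG = 78.8° gives SG at 68.100° from the x-axis; with |SG| = 21.7, G = (-5.1414, -4.1305). SG is perpendicular to GJ, so GJ runs at -21.900°; with |GJ| = 11.5, J = (5.5287, -8.4199). ∠GJP = 94.8° gives JP at -107.10° from the x-axis; with |JP| = 29.2, P = (-3.0573, -36.329). Then |VP| = |P − V| = 36.457.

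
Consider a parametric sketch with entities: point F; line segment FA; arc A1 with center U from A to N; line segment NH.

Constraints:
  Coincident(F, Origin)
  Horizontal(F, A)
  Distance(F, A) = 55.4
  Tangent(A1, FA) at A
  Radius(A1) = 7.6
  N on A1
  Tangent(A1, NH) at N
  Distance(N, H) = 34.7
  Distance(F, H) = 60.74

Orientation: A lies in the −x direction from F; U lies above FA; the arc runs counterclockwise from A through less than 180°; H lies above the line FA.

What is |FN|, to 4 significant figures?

48.33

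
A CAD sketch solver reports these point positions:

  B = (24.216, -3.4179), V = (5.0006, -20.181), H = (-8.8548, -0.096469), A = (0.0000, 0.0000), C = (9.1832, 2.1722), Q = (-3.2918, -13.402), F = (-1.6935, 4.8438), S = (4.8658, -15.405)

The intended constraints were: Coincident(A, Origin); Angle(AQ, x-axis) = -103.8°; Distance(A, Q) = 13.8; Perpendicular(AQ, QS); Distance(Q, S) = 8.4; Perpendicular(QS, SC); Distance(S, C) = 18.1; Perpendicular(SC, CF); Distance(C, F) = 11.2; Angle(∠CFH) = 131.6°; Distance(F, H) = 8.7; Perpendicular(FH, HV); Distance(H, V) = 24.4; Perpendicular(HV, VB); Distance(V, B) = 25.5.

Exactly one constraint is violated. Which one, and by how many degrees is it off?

Perpendicular(HV, VB) — off by 6.50°.

A = (0.00, 0.00) ✓; AQ at -103.8° ✓; |AQ| = 13.80 ✓; ∠(AQ, QS) = 90.00° ✓; |QS| = 8.400 ✓; ∠(QS, SC) = 90.00° ✓; |SC| = 18.10 ✓; ∠(SC, CF) = 90.00° ✓; |CF| = 11.20 ✓; ∠CFH = 131.6° ✓; |FH| = 8.700 ✓; ∠(FH, HV) = 90.00° ✓; |HV| = 24.40 ✓; ∠(HV, VB) = 96.50° ✗; |VB| = 25.50 ✓.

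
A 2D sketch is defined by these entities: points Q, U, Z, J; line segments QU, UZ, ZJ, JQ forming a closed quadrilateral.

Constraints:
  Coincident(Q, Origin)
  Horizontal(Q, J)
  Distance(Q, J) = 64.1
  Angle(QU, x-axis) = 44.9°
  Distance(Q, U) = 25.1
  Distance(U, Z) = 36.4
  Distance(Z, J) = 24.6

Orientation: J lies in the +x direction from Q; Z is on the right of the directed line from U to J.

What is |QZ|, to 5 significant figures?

42.706

Checks: |UZ| = 36.40 ✓; |ZJ| = 24.60 ✓.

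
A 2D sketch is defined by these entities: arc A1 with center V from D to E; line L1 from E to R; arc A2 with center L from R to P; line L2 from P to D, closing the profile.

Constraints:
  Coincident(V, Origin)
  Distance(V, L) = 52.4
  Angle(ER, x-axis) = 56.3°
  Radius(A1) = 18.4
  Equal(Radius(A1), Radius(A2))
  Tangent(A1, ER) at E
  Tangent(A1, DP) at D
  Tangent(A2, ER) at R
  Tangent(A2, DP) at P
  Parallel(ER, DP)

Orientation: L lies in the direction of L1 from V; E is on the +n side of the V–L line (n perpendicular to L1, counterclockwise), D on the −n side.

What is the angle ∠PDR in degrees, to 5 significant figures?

35.080°

The slot axis is L1's direction at 56.3°, so u = (cos 56.3°, sin 56.3°) = (0.55484, 0.83195) and n = (−sin 56.3°, cos 56.3°) = (-0.83195, 0.55484). V is at the origin and L lies 52.4 along u from V, so L = 52.4·u = (29.074, 43.594). Tangency of A1 to both parallel lines with radius 18.4 puts E and D at V ± 18.4·n: E = (-15.308, 10.209), D = (15.308, -10.209). Equal radii place R and P the same way about L: R = L + 18.4·n = (13.766, 53.804), P = L − 18.4·n = (44.382, 33.385). Then cos ∠PDR = DP·DR / (|DP||DR|), giving 35.080°.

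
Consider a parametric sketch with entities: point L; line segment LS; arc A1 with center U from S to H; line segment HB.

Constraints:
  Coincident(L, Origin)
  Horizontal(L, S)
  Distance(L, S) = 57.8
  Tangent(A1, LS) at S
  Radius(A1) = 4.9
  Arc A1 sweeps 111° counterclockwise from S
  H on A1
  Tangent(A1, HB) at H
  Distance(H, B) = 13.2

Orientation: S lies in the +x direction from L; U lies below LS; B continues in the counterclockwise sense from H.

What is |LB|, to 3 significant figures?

61.0

On A1, S sits at bearing 90° from U; a 111° counterclockwise sweep puts H at bearing 201°, so H = U + 4.9·(cos 201°, sin 201°) = (53.2, -6.66). Tangency of A1 to HB means the radius UH is perpendicular to HB, so HB runs along (−sin 201°, cos 201°); with |HB| = 13.2, B = (58.0, -19.0). Then |LB| = |B − L| = 61.0.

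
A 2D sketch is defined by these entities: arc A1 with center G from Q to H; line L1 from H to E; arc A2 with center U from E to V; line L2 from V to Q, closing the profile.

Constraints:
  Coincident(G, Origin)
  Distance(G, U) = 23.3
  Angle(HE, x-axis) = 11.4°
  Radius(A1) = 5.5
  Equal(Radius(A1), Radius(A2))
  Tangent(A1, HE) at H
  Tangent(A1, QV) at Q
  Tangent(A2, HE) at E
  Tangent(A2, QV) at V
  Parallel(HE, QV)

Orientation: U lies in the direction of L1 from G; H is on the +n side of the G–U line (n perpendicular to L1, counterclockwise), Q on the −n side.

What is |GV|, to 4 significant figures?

23.94

The slot axis is L1's direction at 11.4°, so u = (cos 11.4°, sin 11.4°) = (0.9803, 0.1977) and n = (−sin 11.4°, cos 11.4°) = (-0.1977, 0.9803). G is at the origin and U lies 23.3 along u from G, so U = 23.3·u = (22.84, 4.605). Tangency of A1 to both parallel lines with radius 5.5 puts H and Q at G ± 5.5·n: H = (-1.087, 5.391), Q = (1.087, -5.391). Equal radii place E and V the same way about U: E = U + 5.5·n = (21.75, 9.997), V = U − 5.5·n = (23.93, -0.7861). Then |GV| = |V − G| = 23.94.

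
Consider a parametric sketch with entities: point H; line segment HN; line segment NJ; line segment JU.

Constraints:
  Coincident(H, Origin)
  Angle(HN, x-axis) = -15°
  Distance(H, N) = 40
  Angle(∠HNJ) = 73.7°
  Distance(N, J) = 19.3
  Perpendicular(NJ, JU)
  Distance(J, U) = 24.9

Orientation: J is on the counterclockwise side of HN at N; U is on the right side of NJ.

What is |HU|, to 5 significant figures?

63.805

∠HNJ = 73.7°, so NJ runs at -15.0° + (180° − 73.7°) = 91.300° from the x-axis; with |NJ| = 19.3, J = N + 19.3·(cos 91.300°, sin 91.300°) = (38.199, 8.9423). The perpendicularity gives JU at right angles to NJ; with |JU| = 24.9 on the right of NJ, U = J + 24.9·(0.99974, 0.022687) = (63.093, 9.5072). Then |HU| = |U − H| = 63.805.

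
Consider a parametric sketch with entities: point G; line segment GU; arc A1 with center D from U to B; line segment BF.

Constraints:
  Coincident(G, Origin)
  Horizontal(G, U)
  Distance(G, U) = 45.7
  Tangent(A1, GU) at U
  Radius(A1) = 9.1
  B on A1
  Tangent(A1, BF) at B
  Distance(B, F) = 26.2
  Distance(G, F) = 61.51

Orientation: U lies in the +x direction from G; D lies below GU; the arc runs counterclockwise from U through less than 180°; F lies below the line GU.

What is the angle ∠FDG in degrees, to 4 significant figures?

109.0°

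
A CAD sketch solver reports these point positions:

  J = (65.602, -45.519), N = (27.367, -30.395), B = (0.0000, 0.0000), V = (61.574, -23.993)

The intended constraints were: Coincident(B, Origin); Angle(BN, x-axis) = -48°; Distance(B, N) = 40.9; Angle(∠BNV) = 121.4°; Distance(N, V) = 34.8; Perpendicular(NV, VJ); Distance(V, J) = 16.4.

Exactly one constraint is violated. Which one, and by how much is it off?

Distance(V, J) = 16.4 — off by 5.50.

B = (0.00, 0.00) ✓; BN at -48.00° ✓; |BN| = 40.90 ✓; ∠BNV = 121.4° ✓; |NV| = 34.80 ✓; ∠(NV, VJ) = 90.00° ✓; |VJ| = 21.90 ✗.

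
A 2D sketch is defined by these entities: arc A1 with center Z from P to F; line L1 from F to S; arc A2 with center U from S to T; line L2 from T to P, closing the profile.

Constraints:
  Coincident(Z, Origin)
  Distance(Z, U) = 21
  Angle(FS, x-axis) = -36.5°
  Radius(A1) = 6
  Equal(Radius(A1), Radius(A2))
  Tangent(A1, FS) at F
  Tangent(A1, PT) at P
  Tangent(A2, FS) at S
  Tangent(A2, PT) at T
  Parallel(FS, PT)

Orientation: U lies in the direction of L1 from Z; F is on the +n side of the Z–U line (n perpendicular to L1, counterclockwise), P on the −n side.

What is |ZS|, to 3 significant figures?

21.8

The slot axis is L1's direction at -36.5°, so u = (cos -36.5°, sin -36.5°) = (0.804, -0.595) and n = (−sin -36.5°, cos -36.5°) = (0.595, 0.804). Z is at the origin and U lies 21.0 along u from Z, so U = 21.0·u = (16.9, -12.5). Tangency of A1 to both parallel lines with radius 6.0 puts F and P at Z ± 6.0·n: F = (3.57, 4.82), P = (-3.57, -4.82). Equal radii place S and T the same way about U: S = U + 6.0·n = (20.4, -7.67), T = U − 6.0·n = (13.3, -17.3). Then |ZS| = |S − Z| = 21.8.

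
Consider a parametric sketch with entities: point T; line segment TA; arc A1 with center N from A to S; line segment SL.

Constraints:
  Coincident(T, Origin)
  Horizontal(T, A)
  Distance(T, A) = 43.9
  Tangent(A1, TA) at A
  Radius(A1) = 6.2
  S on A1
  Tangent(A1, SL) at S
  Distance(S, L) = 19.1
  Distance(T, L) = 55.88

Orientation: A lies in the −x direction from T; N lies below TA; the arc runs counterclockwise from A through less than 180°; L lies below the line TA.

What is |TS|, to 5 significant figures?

50.494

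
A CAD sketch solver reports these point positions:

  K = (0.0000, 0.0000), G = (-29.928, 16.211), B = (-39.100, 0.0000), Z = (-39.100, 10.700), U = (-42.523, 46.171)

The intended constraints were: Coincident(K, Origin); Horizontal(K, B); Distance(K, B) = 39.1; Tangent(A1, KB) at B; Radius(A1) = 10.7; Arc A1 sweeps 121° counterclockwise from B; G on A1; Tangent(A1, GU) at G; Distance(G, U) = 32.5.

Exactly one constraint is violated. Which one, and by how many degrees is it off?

Tangent(A1, GU) at G — off by 8.20°.

K = (0.00, 0.00) ✓; K.y = 0.00, B.y = 0.00 ✓; |KB| = 39.10 ✓; ∠(ZB, BK) = 90.00° ✓; |ZB| = 10.70 ✓; bearing(Z→G) − bearing(Z→B) = 121.0° ✓; |ZG| = 10.70 ✓; ∠(ZG, GU) = 98.20° ✗; |GU| = 32.50 ✓.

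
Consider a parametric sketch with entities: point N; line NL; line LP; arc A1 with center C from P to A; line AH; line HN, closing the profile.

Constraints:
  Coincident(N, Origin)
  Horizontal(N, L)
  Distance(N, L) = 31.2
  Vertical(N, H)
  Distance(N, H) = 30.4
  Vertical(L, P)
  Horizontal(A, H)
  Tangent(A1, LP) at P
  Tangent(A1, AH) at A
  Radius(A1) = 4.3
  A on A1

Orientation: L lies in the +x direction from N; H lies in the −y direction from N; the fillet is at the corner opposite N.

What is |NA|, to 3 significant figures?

40.6

N is at the origin; N and L share the same y with |NL| = 31.2 and L on the +x side, so L = (31.2, 0.00). NH is vertical with |NH| = 30.4 and H on the −y side, so H = (0.00, -30.4). The virtual corner opposite N is at (31.2, -30.4). A1 meets LP tangentially, so CP is at right angles to LP and tangency of A1 to AH means the radius CA is perpendicular to AH, with radius 4.3, so the center C sits 4.3 in from both sides at C = (26.9, -26.1). That places the tangent points at P = (31.2, -26.1) on LP and A = (26.9, -30.4) on AH. Then |NA| = |A − N| = 40.6.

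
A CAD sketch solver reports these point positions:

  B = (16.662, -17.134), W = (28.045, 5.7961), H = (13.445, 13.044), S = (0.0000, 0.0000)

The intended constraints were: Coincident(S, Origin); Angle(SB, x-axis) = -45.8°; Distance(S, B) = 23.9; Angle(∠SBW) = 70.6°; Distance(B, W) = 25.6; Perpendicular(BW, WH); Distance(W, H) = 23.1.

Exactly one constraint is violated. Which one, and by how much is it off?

Distance(W, H) = 23.1 — off by 6.80.

S = (0.00, 0.00) ✓; SB at -45.80° ✓; |SB| = 23.90 ✓; ∠SBW = 70.60° ✓; |BW| = 25.60 ✓; ∠(BW, WH) = 90.00° ✓; |WH| = 16.30 ✗.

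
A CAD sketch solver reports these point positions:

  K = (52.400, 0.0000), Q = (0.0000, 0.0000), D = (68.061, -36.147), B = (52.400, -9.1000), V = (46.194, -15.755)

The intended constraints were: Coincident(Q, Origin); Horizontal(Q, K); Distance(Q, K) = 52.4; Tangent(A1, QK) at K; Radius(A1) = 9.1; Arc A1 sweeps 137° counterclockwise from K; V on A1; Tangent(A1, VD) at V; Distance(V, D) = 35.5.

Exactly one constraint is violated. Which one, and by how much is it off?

Distance(V, D) = 35.5 — off by 5.60.

Q = (0.00, 0.00) ✓; Q.y = 0.00, K.y = 0.00 ✓; |QK| = 52.40 ✓; ∠(BK, KQ) = 90.00° ✓; |BK| = 9.100 ✓; bearing(B→V) − bearing(B→K) = 137.0° ✓; |BV| = 9.100 ✓; ∠(BV, VD) = 90.00° ✓; |VD| = 29.90 ✗.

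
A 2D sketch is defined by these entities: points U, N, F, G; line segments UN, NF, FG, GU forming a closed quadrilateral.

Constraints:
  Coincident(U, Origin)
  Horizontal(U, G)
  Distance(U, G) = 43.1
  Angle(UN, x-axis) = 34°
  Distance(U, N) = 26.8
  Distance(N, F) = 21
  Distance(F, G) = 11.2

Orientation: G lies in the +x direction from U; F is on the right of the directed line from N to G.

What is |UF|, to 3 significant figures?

32.6

U is at the origin; U and G share the same y with |UG| = 43.1 and G in +x, so G = (43.1, 0). UN runs at 34.0° with |UN| = 26.8, so N = (22.2, 15.0). F is determined by |NF| = 21.0 and |FG| = 11.2 together: it lies at the intersection of circle(N, 21.0) and circle(G, 11.2). With |NG| = 25.7, the foot of the radical line on NG is 19.0 from N and the perpendicular offset is √(21.0² − 19.0²) = 8.97. Taking the right-of-NG solution: F = (32.4, -3.37).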